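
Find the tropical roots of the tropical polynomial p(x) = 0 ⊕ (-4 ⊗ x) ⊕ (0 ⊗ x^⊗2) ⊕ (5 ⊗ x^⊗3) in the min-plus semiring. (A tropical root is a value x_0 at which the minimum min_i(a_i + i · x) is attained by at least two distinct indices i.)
Roots: {-5, -4, 4}

Each tropical root is a break point of the lower envelope of the lines y = a_i + i · x (there are 4 lines, with slopes 0, 1, ..., 3). Only the lines that attain the minimum somewhere contribute to roots; other lines are dominated. Here the surviving (envelope) indices are i = 3, i = 2, i = 1, i = 0.
Intersections between consecutive envelope lines give the roots: for adjacent envelope indices i < j the intersection is x = (a_i − a_j) / (j − i). Reading off the sorted break points: {-5, -4, 4}.
Verification: at each break x_0, at least two indices attain the minimum of min_i(a_i + i · x_0).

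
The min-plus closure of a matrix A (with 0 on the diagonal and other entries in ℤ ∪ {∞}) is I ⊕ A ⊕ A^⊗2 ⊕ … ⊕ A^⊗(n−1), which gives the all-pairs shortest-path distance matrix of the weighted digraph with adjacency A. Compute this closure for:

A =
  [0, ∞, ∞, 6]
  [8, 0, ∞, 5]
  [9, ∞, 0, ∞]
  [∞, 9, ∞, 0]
Closure =
  [0, 15, ∞, 6]
  [8, 0, ∞, 5]
  [9, 24, 0, 15]
  [17, 9, ∞, 0]

This is the Floyd-Warshall all-pairs shortest-path computation. For each intermediate vertex k = 0, 1, …, 3, update dist[i][j] ← min(dist[i][j], dist[i][k] + dist[k][j]). The final matrix gives, for each (i, j), the minimum total weight of any directed path from i to j (possibly empty when i = j).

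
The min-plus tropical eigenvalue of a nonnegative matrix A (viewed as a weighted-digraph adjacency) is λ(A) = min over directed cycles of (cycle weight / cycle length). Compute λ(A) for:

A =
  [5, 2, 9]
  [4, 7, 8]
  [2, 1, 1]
λ(A) = 1

Enumerate directed cycles and compute their means (weight / length). Sample:
  cycle 0 → 0: weight = 5, length = 1, mean = 5/1 ≈ 5.000
  cycle 1 → 1: weight = 7, length = 1, mean = 7/1 ≈ 7.000
  cycle 2 → 2: weight = 1, length = 1, mean = 1/1 ≈ 1.000
  cycle 0 → 1 → 0: weight = 6, length = 2, mean = 6/2 ≈ 3.000
  cycle 0 → 2 → 0: weight = 11, length = 2, mean = 11/2 ≈ 5.500
  cycle 1 → 0 → 1: weight = 6, length = 2, mean = 6/2 ≈ 3.000
Minimum mean = 1.000, attained e.g. along the cycle 2 → 2 with weight 1 and length 1. So λ(A) = 1/1 = 1.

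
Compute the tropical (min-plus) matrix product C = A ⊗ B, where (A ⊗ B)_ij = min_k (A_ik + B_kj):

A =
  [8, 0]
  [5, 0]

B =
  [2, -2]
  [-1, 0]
A ⊗ B =
  [-1, 0]
  [-1, 0]

Apply the min-plus product entry-by-entry:
  C[0][0] = min over k of (A[0][0] + B[0][0] = 8 + 2 = 10, A[0][1] + B[1][0] = 0 + -1 = -1) = -1 (attained at k = 1)
  C[0][1] = min over k of (A[0][0] + B[0][1] = 8 + -2 = 6, A[0][1] + B[1][1] = 0 + 0 = 0) = 0 (attained at k = 1)
  C[1][0] = min over k of (A[1][0] + B[0][0] = 5 + 2 = 7, A[1][1] + B[1][0] = 0 + -1 = -1) = -1 (attained at k = 1)
  C[1][1] = min over k of (A[1][0] + B[0][1] = 5 + -2 = 3, A[1][1] + B[1][1] = 0 + 0 = 0) = 0 (attained at k = 1)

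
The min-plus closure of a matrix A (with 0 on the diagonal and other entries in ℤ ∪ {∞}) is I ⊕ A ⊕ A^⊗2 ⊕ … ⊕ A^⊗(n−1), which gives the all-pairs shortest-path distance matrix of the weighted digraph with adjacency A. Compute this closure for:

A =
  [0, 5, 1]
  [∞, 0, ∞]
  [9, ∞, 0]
Closure =
  [0, 5, 1]
  [∞, 0, ∞]
  [9, 14, 0]

This is the Floyd-Warshall all-pairs shortest-path computation. For each intermediate vertex k = 0, 1, …, 2, update dist[i][j] ← min(dist[i][j], dist[i][k] + dist[k][j]). The final matrix gives, for each (i, j), the minimum total weight of any directed path from i to j (possibly empty when i = j).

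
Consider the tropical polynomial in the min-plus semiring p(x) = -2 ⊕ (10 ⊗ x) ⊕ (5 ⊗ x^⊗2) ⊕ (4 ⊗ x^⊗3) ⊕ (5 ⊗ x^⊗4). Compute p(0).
p(0) = -2

A tropical monomial a ⊗ x^⊗i evaluates to a + i · x. Evaluating each term at x = 0:
  Term 0 contributes -2 + 0 · 0 = -2
  Term 1 contributes 10 + 1 · 0 = 10
  Term 2 contributes 5 + 2 · 0 = 5
  Term 3 contributes 4 + 3 · 0 = 4
  Term 4 contributes 5 + 4 · 0 = 5
p(0) = ⊕ of these = min[-2, 10, 5, 4, 5] = -2.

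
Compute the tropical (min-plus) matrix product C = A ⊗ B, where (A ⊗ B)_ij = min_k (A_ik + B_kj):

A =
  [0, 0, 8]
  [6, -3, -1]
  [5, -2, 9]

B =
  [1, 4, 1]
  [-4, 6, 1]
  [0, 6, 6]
A ⊗ B =
  [-4, 4, 1]
  [-7, 3, -2]
  [-6, 4, -1]

Apply the min-plus product entry-by-entry:
  C[0][0] = min over k of (A[0][0] + B[0][0] = 0 + 1 = 1, A[0][1] + B[1][0] = 0 + -4 = -4, A[0][2] + B[2][0] = 8 + 0 = 8) = -4 (attained at k = 1)
  C[0][1] = min over k of (A[0][0] + B[0][1] = 0 + 4 = 4, A[0][1] + B[1][1] = 0 + 6 = 6, A[0][2] + B[2][1] = 8 + 6 = 14) = 4 (attained at k = 0)
  C[0][2] = min over k of (A[0][0] + B[0][2] = 0 + 1 = 1, A[0][1] + B[1][2] = 0 + 1 = 1, A[0][2] + B[2][2] = 8 + 6 = 14) = 1 (attained at k = 0)
  C[1][0] = min over k of (A[1][0] + B[0][0] = 6 + 1 = 7, A[1][1] + B[1][0] = -3 + -4 = -7, A[1][2] + B[2][0] = -1 + 0 = -1) = -7 (attained at k = 1)
  C[1][1] = min over k of (A[1][0] + B[0][1] = 6 + 4 = 10, A[1][1] + B[1][1] = -3 + 6 = 3, A[1][2] + B[2][1] = -1 + 6 = 5) = 3 (attained at k = 1)
  C[1][2] = min over k of (A[1][0] + B[0][2] = 6 + 1 = 7, A[1][1] + B[1][2] = -3 + 1 = -2, A[1][2] + B[2][2] = -1 + 6 = 5) = -2 (attained at k = 1)
  C[2][0] = min over k of (A[2][0] + B[0][0] = 5 + 1 = 6, A[2][1] + B[1][0] = -2 + -4 = -6, A[2][2] + B[2][0] = 9 + 0 = 9) = -6 (attained at k = 1)
  C[2][1] = min over k of (A[2][0] + B[0][1] = 5 + 4 = 9, A[2][1] + B[1][1] = -2 + 6 = 4, A[2][2] + B[2][1] = 9 + 6 = 15) = 4 (attained at k = 1)
  C[2][2] = min over k of (A[2][0] + B[0][2] = 5 + 1 = 6, A[2][1] + B[1][2] = -2 + 1 = -1, A[2][2] + B[2][2] = 9 + 6 = 15) = -1 (attained at k = 1)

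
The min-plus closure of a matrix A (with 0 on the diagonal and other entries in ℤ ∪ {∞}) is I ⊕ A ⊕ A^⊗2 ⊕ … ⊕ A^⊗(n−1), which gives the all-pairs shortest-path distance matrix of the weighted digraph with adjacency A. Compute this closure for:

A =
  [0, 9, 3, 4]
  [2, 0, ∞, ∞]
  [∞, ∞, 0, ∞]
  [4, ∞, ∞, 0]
Closure =
  [0, 9, 3, 4]
  [2, 0, 5, 6]
  [∞, ∞, 0, ∞]
  [4, 13, 7, 0]

This is the Floyd-Warshall all-pairs shortest-path computation. For each intermediate vertex k = 0, 1, …, 3, update dist[i][j] ← min(dist[i][j], dist[i][k] + dist[k][j]). The final matrix gives, for each (i, j), the minimum total weight of any directed path from i to j (possibly empty when i = j).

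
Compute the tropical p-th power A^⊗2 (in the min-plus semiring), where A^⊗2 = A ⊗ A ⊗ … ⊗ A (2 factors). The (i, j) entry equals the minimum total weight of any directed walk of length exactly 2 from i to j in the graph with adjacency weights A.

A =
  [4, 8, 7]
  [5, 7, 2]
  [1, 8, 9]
A^⊗2 =
  [8, 12, 10]
  [3, 10, 9]
  [5, 9, 8]

Each entry (A^⊗2)_ij equals the minimum over all length-2 walks i = v_0 → v_1 → … → v_2 = j of Σ_t A[v_t][v_{t+1}]. For example, for (i, j) = (0, 2) we minimise over 3 possible intermediate vertex sequences; the minimum is 10, attained along the walk 0 → 1 → 2.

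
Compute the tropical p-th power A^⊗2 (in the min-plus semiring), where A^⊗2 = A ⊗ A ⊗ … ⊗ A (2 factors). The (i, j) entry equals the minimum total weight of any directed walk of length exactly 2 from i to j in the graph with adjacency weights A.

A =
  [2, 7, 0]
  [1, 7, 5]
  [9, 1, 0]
A^⊗2 =
  [4, 1, 0]
  [3, 6, 1]
  [2, 1, 0]

Each entry (A^⊗2)_ij equals the minimum over all length-2 walks i = v_0 → v_1 → … → v_2 = j of Σ_t A[v_t][v_{t+1}]. For example, for (i, j) = (0, 2) we minimise over 3 possible intermediate vertex sequences; the minimum is 0, attained along the walk 0 → 2 → 2.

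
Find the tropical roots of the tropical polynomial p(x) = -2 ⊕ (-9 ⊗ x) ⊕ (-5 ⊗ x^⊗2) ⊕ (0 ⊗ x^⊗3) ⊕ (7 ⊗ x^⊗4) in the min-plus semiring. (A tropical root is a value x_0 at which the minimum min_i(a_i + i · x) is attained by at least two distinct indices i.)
Roots: {-7, -5, -4, 7}

Each tropical root is a break point of the lower envelope of the lines y = a_i + i · x (there are 5 lines, with slopes 0, 1, ..., 4). Only the lines that attain the minimum somewhere contribute to roots; other lines are dominated. Here the surviving (envelope) indices are i = 4, i = 3, i = 2, i = 1, i = 0.
Intersections between consecutive envelope lines give the roots: for adjacent envelope indices i < j the intersection is x = (a_i − a_j) / (j − i). Reading off the sorted break points: {-7, -5, -4, 7}.
Verification: at each break x_0, at least two indices attain the minimum of min_i(a_i + i · x_0).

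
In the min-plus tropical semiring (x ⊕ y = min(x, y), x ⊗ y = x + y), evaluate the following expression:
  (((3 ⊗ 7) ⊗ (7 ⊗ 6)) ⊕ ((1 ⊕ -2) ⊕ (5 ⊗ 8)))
(((3 ⊗ 7) ⊗ (7 ⊗ 6)) ⊕ ((1 ⊕ -2) ⊕ (5 ⊗ 8))) = -2

Expand innermost to outermost. Recall ⊕ takes the minimum of its arguments and ⊗ takes their sum. Working out the expression (((3 ⊗ 7) ⊗ (7 ⊗ 6)) ⊕ ((1 ⊕ -2) ⊕ (5 ⊗ 8))) gives -2.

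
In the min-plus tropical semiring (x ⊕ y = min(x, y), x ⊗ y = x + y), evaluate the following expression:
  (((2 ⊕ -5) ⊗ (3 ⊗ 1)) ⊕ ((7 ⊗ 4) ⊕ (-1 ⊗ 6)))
(((2 ⊕ -5) ⊗ (3 ⊗ 1)) ⊕ ((7 ⊗ 4) ⊕ (-1 ⊗ 6))) = -1

Expand innermost to outermost. Recall ⊕ takes the minimum of its arguments and ⊗ takes their sum. Working out the expression (((2 ⊕ -5) ⊗ (3 ⊗ 1)) ⊕ ((7 ⊗ 4) ⊕ (-1 ⊗ 6))) gives -1.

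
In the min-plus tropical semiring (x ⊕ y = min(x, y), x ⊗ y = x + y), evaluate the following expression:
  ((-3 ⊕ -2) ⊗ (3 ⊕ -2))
((-3 ⊕ -2) ⊗ (3 ⊕ -2)) = -5

Expand innermost to outermost. Recall ⊕ takes the minimum of its arguments and ⊗ takes their sum. Working out the expression ((-3 ⊕ -2) ⊗ (3 ⊕ -2)) gives -5.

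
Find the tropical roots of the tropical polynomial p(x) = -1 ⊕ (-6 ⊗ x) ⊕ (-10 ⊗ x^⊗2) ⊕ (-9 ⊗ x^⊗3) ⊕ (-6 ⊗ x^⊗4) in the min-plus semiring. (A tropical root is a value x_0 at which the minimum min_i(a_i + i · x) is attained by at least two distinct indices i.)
Roots: {-3, -1, 4, 5}

Each tropical root is a break point of the lower envelope of the lines y = a_i + i · x (there are 5 lines, with slopes 0, 1, ..., 4). Only the lines that attain the minimum somewhere contribute to roots; other lines are dominated. Here the surviving (envelope) indices are i = 4, i = 3, i = 2, i = 1, i = 0.
Intersections between consecutive envelope lines give the roots: for adjacent envelope indices i < j the intersection is x = (a_i − a_j) / (j − i). Reading off the sorted break points: {-3, -1, 4, 5}.
Verification: at each break x_0, at least two indices attain the minimum of min_i(a_i + i · x_0).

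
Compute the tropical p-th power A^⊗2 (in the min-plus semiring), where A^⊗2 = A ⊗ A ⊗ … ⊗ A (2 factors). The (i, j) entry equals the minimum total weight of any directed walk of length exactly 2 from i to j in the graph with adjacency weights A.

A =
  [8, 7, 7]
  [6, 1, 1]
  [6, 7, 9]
A^⊗2 =
  [13, 8, 8]
  [7, 2, 2]
  [13, 8, 8]

Each entry (A^⊗2)_ij equals the minimum over all length-2 walks i = v_0 → v_1 → … → v_2 = j of Σ_t A[v_t][v_{t+1}]. For example, for (i, j) = (0, 2) we minimise over 3 possible intermediate vertex sequences; the minimum is 8, attained along the walk 0 → 1 → 2.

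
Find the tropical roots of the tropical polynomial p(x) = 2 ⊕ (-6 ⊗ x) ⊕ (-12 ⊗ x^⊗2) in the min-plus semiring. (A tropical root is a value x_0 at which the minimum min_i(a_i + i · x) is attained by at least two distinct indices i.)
Roots: {6, 8}

Each tropical root is a break point of the lower envelope of the lines y = a_i + i · x (there are 3 lines, with slopes 0, 1, ..., 2). Only the lines that attain the minimum somewhere contribute to roots; other lines are dominated. Here the surviving (envelope) indices are i = 2, i = 1, i = 0.
Intersections between consecutive envelope lines give the roots: for adjacent envelope indices i < j the intersection is x = (a_i − a_j) / (j − i). Reading off the sorted break points: {6, 8}.
Verification: at each break x_0, at least two indices attain the minimum of min_i(a_i + i · x_0).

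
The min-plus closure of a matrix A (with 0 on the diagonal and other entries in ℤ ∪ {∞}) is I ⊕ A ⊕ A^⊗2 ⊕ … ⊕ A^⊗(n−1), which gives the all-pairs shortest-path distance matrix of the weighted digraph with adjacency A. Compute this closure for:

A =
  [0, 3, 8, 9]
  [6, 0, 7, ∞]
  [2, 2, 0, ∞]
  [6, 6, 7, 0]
Closure =
  [0, 3, 8, 9]
  [6, 0, 7, 15]
  [2, 2, 0, 11]
  [6, 6, 7, 0]

This is the Floyd-Warshall all-pairs shortest-path computation. For each intermediate vertex k = 0, 1, …, 3, update dist[i][j] ← min(dist[i][j], dist[i][k] + dist[k][j]). The final matrix gives, for each (i, j), the minimum total weight of any directed path from i to j (possibly empty when i = j).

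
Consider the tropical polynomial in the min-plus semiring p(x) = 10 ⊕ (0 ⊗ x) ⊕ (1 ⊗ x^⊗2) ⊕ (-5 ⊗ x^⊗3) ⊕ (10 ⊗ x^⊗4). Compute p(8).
p(8) = 8

A tropical monomial a ⊗ x^⊗i evaluates to a + i · x. Evaluating each term at x = 8:
  Term 0 contributes 10 + 0 · 8 = 10
  Term 1 contributes 0 + 1 · 8 = 8
  Term 2 contributes 1 + 2 · 8 = 17
  Term 3 contributes -5 + 3 · 8 = 19
  Term 4 contributes 10 + 4 · 8 = 42
p(8) = ⊕ of these = min[10, 8, 17, 19, 42] = 8.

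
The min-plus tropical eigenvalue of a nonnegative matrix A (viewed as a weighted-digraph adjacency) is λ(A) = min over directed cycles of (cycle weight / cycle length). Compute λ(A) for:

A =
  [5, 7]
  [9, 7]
λ(A) = 5

Enumerate directed cycles and compute their means (weight / length). Sample:
  cycle 0 → 0: weight = 5, length = 1, mean = 5/1 ≈ 5.000
  cycle 1 → 1: weight = 7, length = 1, mean = 7/1 ≈ 7.000
  cycle 0 → 1 → 0: weight = 16, length = 2, mean = 16/2 ≈ 8.000
  cycle 1 → 0 → 1: weight = 16, length = 2, mean = 16/2 ≈ 8.000
Minimum mean = 5.000, attained e.g. along the cycle 0 → 0 with weight 5 and length 1. So λ(A) = 5/1 = 5.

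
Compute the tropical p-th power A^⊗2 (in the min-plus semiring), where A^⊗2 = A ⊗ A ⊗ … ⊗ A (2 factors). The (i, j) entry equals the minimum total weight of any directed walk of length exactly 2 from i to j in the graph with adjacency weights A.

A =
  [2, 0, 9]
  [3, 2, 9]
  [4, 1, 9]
A^⊗2 =
  [3, 2, 9]
  [5, 3, 11]
  [4, 3, 10]

Each entry (A^⊗2)_ij equals the minimum over all length-2 walks i = v_0 → v_1 → … → v_2 = j of Σ_t A[v_t][v_{t+1}]. For example, for (i, j) = (0, 2) we minimise over 3 possible intermediate vertex sequences; the minimum is 9, attained along the walk 0 → 1 → 2.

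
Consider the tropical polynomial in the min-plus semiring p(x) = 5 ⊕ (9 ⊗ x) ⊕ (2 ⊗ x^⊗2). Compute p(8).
p(8) = 5

A tropical monomial a ⊗ x^⊗i evaluates to a + i · x. Evaluating each term at x = 8:
  Term 0 contributes 5 + 0 · 8 = 5
  Term 1 contributes 9 + 1 · 8 = 17
  Term 2 contributes 2 + 2 · 8 = 18
p(8) = ⊕ of these = min[5, 17, 18] = 5.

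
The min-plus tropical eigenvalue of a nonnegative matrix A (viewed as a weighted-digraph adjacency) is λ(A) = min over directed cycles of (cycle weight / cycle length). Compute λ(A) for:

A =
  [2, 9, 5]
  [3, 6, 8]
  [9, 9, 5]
λ(A) = 2

Enumerate directed cycles and compute their means (weight / length). Sample:
  cycle 0 → 0: weight = 2, length = 1, mean = 2/1 ≈ 2.000
  cycle 1 → 1: weight = 6, length = 1, mean = 6/1 ≈ 6.000
  cycle 2 → 2: weight = 5, length = 1, mean = 5/1 ≈ 5.000
  cycle 0 → 1 → 0: weight = 12, length = 2, mean = 12/2 ≈ 6.000
  cycle 0 → 2 → 0: weight = 14, length = 2, mean = 14/2 ≈ 7.000
  cycle 1 → 0 → 1: weight = 12, length = 2, mean = 12/2 ≈ 6.000
Minimum mean = 2.000, attained e.g. along the cycle 0 → 0 with weight 2 and length 1. So λ(A) = 2/1 = 2.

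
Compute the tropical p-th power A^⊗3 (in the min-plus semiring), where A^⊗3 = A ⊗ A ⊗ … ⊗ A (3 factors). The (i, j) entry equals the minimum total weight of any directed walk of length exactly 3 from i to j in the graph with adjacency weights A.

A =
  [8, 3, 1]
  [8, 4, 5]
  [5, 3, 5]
A^⊗3 =
  [11, 8, 7]
  [14, 12, 11]
  [11, 9, 11]

Each entry (A^⊗3)_ij equals the minimum over all length-3 walks i = v_0 → v_1 → … → v_3 = j of Σ_t A[v_t][v_{t+1}]. For example, for (i, j) = (0, 2) we minimise over 9 possible intermediate vertex sequences; the minimum is 7, attained along the walk 0 → 2 → 0 → 2.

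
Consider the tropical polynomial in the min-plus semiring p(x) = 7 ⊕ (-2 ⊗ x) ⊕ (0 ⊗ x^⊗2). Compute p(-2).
p(-2) = -4

A tropical monomial a ⊗ x^⊗i evaluates to a + i · x. Evaluating each term at x = -2:
  Term 0 contributes 7 + 0 · -2 = 7
  Term 1 contributes -2 + 1 · -2 = -4
  Term 2 contributes 0 + 2 · -2 = -4
p(-2) = ⊕ of these = min[7, -4, -4] = -4.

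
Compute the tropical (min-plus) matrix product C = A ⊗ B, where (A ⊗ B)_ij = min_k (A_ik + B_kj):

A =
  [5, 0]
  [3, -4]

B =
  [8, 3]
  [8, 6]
A ⊗ B =
  [8, 6]
  [4, 2]

Apply the min-plus product entry-by-entry:
  C[0][0] = min over k of (A[0][0] + B[0][0] = 5 + 8 = 13, A[0][1] + B[1][0] = 0 + 8 = 8) = 8 (attained at k = 1)
  C[0][1] = min over k of (A[0][0] + B[0][1] = 5 + 3 = 8, A[0][1] + B[1][1] = 0 + 6 = 6) = 6 (attained at k = 1)
  C[1][0] = min over k of (A[1][0] + B[0][0] = 3 + 8 = 11, A[1][1] + B[1][0] = -4 + 8 = 4) = 4 (attained at k = 1)
  C[1][1] = min over k of (A[1][0] + B[0][1] = 3 + 3 = 6, A[1][1] + B[1][1] = -4 + 6 = 2) = 2 (attained at k = 1)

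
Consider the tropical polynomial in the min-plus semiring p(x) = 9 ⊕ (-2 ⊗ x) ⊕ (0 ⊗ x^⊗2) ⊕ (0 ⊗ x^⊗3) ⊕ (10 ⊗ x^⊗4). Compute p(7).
p(7) = 5

A tropical monomial a ⊗ x^⊗i evaluates to a + i · x. Evaluating each term at x = 7:
  Term 0 contributes 9 + 0 · 7 = 9
  Term 1 contributes -2 + 1 · 7 = 5
  Term 2 contributes 0 + 2 · 7 = 14
  Term 3 contributes 0 + 3 · 7 = 21
  Term 4 contributes 10 + 4 · 7 = 38
p(7) = ⊕ of these = min[9, 5, 14, 21, 38] = 5.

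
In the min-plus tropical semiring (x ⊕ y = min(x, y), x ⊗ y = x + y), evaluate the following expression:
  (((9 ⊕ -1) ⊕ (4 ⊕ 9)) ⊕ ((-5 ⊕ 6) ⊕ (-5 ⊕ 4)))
(((9 ⊕ -1) ⊕ (4 ⊕ 9)) ⊕ ((-5 ⊕ 6) ⊕ (-5 ⊕ 4))) = -5

Expand innermost to outermost. Recall ⊕ takes the minimum of its arguments and ⊗ takes their sum. Working out the expression (((9 ⊕ -1) ⊕ (4 ⊕ 9)) ⊕ ((-5 ⊕ 6) ⊕ (-5 ⊕ 4))) gives -5.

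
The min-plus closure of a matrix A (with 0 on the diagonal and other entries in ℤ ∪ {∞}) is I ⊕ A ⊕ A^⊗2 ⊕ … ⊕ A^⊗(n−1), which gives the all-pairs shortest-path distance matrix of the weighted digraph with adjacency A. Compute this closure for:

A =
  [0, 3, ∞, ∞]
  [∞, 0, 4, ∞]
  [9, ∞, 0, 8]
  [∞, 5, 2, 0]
Closure =
  [0, 3, 7, 15]
  [13, 0, 4, 12]
  [9, 12, 0, 8]
  [11, 5, 2, 0]

This is the Floyd-Warshall all-pairs shortest-path computation. For each intermediate vertex k = 0, 1, …, 3, update dist[i][j] ← min(dist[i][j], dist[i][k] + dist[k][j]). The final matrix gives, for each (i, j), the minimum total weight of any directed path from i to j (possibly empty when i = j).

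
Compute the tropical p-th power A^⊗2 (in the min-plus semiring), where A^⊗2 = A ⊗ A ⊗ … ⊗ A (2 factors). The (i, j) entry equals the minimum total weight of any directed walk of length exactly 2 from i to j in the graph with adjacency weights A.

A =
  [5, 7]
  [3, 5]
A^⊗2 =
  [10, 12]
  [8, 10]

Each entry (A^⊗2)_ij equals the minimum over all length-2 walks i = v_0 → v_1 → … → v_2 = j of Σ_t A[v_t][v_{t+1}]. For example, for (i, j) = (0, 1) we minimise over 2 possible intermediate vertex sequences; the minimum is 12, attained along the walk 0 → 0 → 1.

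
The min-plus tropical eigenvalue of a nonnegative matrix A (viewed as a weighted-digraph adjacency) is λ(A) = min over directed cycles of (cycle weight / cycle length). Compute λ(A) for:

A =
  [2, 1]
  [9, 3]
λ(A) = 2

Enumerate directed cycles and compute their means (weight / length). Sample:
  cycle 0 → 0: weight = 2, length = 1, mean = 2/1 ≈ 2.000
  cycle 1 → 1: weight = 3, length = 1, mean = 3/1 ≈ 3.000
  cycle 0 → 1 → 0: weight = 10, length = 2, mean = 10/2 ≈ 5.000
  cycle 1 → 0 → 1: weight = 10, length = 2, mean = 10/2 ≈ 5.000
Minimum mean = 2.000, attained e.g. along the cycle 0 → 0 with weight 2 and length 1. So λ(A) = 2/1 = 2.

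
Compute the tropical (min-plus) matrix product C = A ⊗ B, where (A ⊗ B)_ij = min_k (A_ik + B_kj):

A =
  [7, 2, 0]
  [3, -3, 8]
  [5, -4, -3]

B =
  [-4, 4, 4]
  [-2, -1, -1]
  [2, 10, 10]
A ⊗ B =
  [0, 1, 1]
  [-5, -4, -4]
  [-6, -5, -5]

Apply the min-plus product entry-by-entry:
  C[0][0] = min over k of (A[0][0] + B[0][0] = 7 + -4 = 3, A[0][1] + B[1][0] = 2 + -2 = 0, A[0][2] + B[2][0] = 0 + 2 = 2) = 0 (attained at k = 1)
  C[0][1] = min over k of (A[0][0] + B[0][1] = 7 + 4 = 11, A[0][1] + B[1][1] = 2 + -1 = 1, A[0][2] + B[2][1] = 0 + 10 = 10) = 1 (attained at k = 1)
  C[0][2] = min over k of (A[0][0] + B[0][2] = 7 + 4 = 11, A[0][1] + B[1][2] = 2 + -1 = 1, A[0][2] + B[2][2] = 0 + 10 = 10) = 1 (attained at k = 1)
  C[1][0] = min over k of (A[1][0] + B[0][0] = 3 + -4 = -1, A[1][1] + B[1][0] = -3 + -2 = -5, A[1][2] + B[2][0] = 8 + 2 = 10) = -5 (attained at k = 1)
  C[1][1] = min over k of (A[1][0] + B[0][1] = 3 + 4 = 7, A[1][1] + B[1][1] = -3 + -1 = -4, A[1][2] + B[2][1] = 8 + 10 = 18) = -4 (attained at k = 1)
  C[1][2] = min over k of (A[1][0] + B[0][2] = 3 + 4 = 7, A[1][1] + B[1][2] = -3 + -1 = -4, A[1][2] + B[2][2] = 8 + 10 = 18) = -4 (attained at k = 1)
  C[2][0] = min over k of (A[2][0] + B[0][0] = 5 + -4 = 1, A[2][1] + B[1][0] = -4 + -2 = -6, A[2][2] + B[2][0] = -3 + 2 = -1) = -6 (attained at k = 1)
  C[2][1] = min over k of (A[2][0] + B[0][1] = 5 + 4 = 9, A[2][1] + B[1][1] = -4 + -1 = -5, A[2][2] + B[2][1] = -3 + 10 = 7) = -5 (attained at k = 1)
  C[2][2] = min over k of (A[2][0] + B[0][2] = 5 + 4 = 9, A[2][1] + B[1][2] = -4 + -1 = -5, A[2][2] + B[2][2] = -3 + 10 = 7) = -5 (attained at k = 1)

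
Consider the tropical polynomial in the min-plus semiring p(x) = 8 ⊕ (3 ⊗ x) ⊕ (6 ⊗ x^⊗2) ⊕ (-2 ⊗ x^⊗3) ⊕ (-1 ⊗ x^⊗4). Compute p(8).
p(8) = 8

A tropical monomial a ⊗ x^⊗i evaluates to a + i · x. Evaluating each term at x = 8:
  Term 0 contributes 8 + 0 · 8 = 8
  Term 1 contributes 3 + 1 · 8 = 11
  Term 2 contributes 6 + 2 · 8 = 22
  Term 3 contributes -2 + 3 · 8 = 22
  Term 4 contributes -1 + 4 · 8 = 31
p(8) = ⊕ of these = min[8, 11, 22, 22, 31] = 8.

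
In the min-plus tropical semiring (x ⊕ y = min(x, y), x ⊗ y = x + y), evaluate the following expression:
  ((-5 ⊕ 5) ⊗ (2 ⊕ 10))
((-5 ⊕ 5) ⊗ (2 ⊕ 10)) = -3

Expand innermost to outermost. Recall ⊕ takes the minimum of its arguments and ⊗ takes their sum. Working out the expression ((-5 ⊕ 5) ⊗ (2 ⊕ 10)) gives -3.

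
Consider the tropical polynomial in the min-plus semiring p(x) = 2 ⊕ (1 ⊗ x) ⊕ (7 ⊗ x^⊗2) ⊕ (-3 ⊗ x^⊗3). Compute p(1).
p(1) = 0

A tropical monomial a ⊗ x^⊗i evaluates to a + i · x. Evaluating each term at x = 1:
  Term 0 contributes 2 + 0 · 1 = 2
  Term 1 contributes 1 + 1 · 1 = 2
  Term 2 contributes 7 + 2 · 1 = 9
  Term 3 contributes -3 + 3 · 1 = 0
p(1) = ⊕ of these = min[2, 2, 9, 0] = 0.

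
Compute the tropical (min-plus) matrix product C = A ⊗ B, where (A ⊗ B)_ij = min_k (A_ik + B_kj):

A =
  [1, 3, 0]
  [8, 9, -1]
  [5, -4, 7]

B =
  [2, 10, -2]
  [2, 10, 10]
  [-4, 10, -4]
A ⊗ B =
  [-4, 10, -4]
  [-5, 9, -5]
  [-2, 6, 3]

Apply the min-plus product entry-by-entry:
  C[0][0] = min over k of (A[0][0] + B[0][0] = 1 + 2 = 3, A[0][1] + B[1][0] = 3 + 2 = 5, A[0][2] + B[2][0] = 0 + -4 = -4) = -4 (attained at k = 2)
  C[0][1] = min over k of (A[0][0] + B[0][1] = 1 + 10 = 11, A[0][1] + B[1][1] = 3 + 10 = 13, A[0][2] + B[2][1] = 0 + 10 = 10) = 10 (attained at k = 2)
  C[0][2] = min over k of (A[0][0] + B[0][2] = 1 + -2 = -1, A[0][1] + B[1][2] = 3 + 10 = 13, A[0][2] + B[2][2] = 0 + -4 = -4) = -4 (attained at k = 2)
  C[1][0] = min over k of (A[1][0] + B[0][0] = 8 + 2 = 10, A[1][1] + B[1][0] = 9 + 2 = 11, A[1][2] + B[2][0] = -1 + -4 = -5) = -5 (attained at k = 2)
  C[1][1] = min over k of (A[1][0] + B[0][1] = 8 + 10 = 18, A[1][1] + B[1][1] = 9 + 10 = 19, A[1][2] + B[2][1] = -1 + 10 = 9) = 9 (attained at k = 2)
  C[1][2] = min over k of (A[1][0] + B[0][2] = 8 + -2 = 6, A[1][1] + B[1][2] = 9 + 10 = 19, A[1][2] + B[2][2] = -1 + -4 = -5) = -5 (attained at k = 2)
  C[2][0] = min over k of (A[2][0] + B[0][0] = 5 + 2 = 7, A[2][1] + B[1][0] = -4 + 2 = -2, A[2][2] + B[2][0] = 7 + -4 = 3) = -2 (attained at k = 1)
  C[2][1] = min over k of (A[2][0] + B[0][1] = 5 + 10 = 15, A[2][1] + B[1][1] = -4 + 10 = 6, A[2][2] + B[2][1] = 7 + 10 = 17) = 6 (attained at k = 1)
  C[2][2] = min over k of (A[2][0] + B[0][2] = 5 + -2 = 3, A[2][1] + B[1][2] = -4 + 10 = 6, A[2][2] + B[2][2] = 7 + -4 = 3) = 3 (attained at k = 0)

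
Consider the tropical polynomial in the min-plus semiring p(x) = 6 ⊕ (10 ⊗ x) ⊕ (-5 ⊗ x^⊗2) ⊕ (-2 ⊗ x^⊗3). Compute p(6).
p(6) = 6

A tropical monomial a ⊗ x^⊗i evaluates to a + i · x. Evaluating each term at x = 6:
  Term 0 contributes 6 + 0 · 6 = 6
  Term 1 contributes 10 + 1 · 6 = 16
  Term 2 contributes -5 + 2 · 6 = 7
  Term 3 contributes -2 + 3 · 6 = 16
p(6) = ⊕ of these = min[6, 16, 7, 16] = 6.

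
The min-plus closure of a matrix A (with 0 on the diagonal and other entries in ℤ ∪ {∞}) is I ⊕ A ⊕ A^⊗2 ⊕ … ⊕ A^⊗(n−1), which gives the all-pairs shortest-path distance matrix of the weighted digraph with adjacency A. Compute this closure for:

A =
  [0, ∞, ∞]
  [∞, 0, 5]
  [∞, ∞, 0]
Closure =
  [0, ∞, ∞]
  [∞, 0, 5]
  [∞, ∞, 0]

This is the Floyd-Warshall all-pairs shortest-path computation. For each intermediate vertex k = 0, 1, …, 2, update dist[i][j] ← min(dist[i][j], dist[i][k] + dist[k][j]). The final matrix gives, for each (i, j), the minimum total weight of any directed path from i to j (possibly empty when i = j).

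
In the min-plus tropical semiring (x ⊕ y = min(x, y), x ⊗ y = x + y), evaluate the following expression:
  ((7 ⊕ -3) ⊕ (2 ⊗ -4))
((7 ⊕ -3) ⊕ (2 ⊗ -4)) = -3

Expand innermost to outermost. Recall ⊕ takes the minimum of its arguments and ⊗ takes their sum. Working out the expression ((7 ⊕ -3) ⊕ (2 ⊗ -4)) gives -3.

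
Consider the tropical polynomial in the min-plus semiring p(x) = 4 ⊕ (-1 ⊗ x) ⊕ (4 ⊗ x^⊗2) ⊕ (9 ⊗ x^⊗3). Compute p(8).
p(8) = 4

A tropical monomial a ⊗ x^⊗i evaluates to a + i · x. Evaluating each term at x = 8:
  Term 0 contributes 4 + 0 · 8 = 4
  Term 1 contributes -1 + 1 · 8 = 7
  Term 2 contributes 4 + 2 · 8 = 20
  Term 3 contributes 9 + 3 · 8 = 33
p(8) = ⊕ of these = min[4, 7, 20, 33] = 4.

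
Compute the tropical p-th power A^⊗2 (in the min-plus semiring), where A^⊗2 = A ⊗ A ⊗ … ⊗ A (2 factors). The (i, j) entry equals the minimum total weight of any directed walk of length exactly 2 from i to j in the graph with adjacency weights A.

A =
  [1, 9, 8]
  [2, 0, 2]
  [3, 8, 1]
A^⊗2 =
  [2, 9, 9]
  [2, 0, 2]
  [4, 8, 2]

Each entry (A^⊗2)_ij equals the minimum over all length-2 walks i = v_0 → v_1 → … → v_2 = j of Σ_t A[v_t][v_{t+1}]. For example, for (i, j) = (0, 2) we minimise over 3 possible intermediate vertex sequences; the minimum is 9, attained along the walk 0 → 0 → 2.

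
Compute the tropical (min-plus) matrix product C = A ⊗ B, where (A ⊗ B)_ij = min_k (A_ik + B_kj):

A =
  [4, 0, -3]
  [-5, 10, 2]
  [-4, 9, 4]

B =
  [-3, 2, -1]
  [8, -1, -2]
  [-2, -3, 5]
A ⊗ B =
  [-5, -6, -2]
  [-8, -3, -6]
  [-7, -2, -5]

Apply the min-plus product entry-by-entry:
  C[0][0] = min over k of (A[0][0] + B[0][0] = 4 + -3 = 1, A[0][1] + B[1][0] = 0 + 8 = 8, A[0][2] + B[2][0] = -3 + -2 = -5) = -5 (attained at k = 2)
  C[0][1] = min over k of (A[0][0] + B[0][1] = 4 + 2 = 6, A[0][1] + B[1][1] = 0 + -1 = -1, A[0][2] + B[2][1] = -3 + -3 = -6) = -6 (attained at k = 2)
  C[0][2] = min over k of (A[0][0] + B[0][2] = 4 + -1 = 3, A[0][1] + B[1][2] = 0 + -2 = -2, A[0][2] + B[2][2] = -3 + 5 = 2) = -2 (attained at k = 1)
  C[1][0] = min over k of (A[1][0] + B[0][0] = -5 + -3 = -8, A[1][1] + B[1][0] = 10 + 8 = 18, A[1][2] + B[2][0] = 2 + -2 = 0) = -8 (attained at k = 0)
  C[1][1] = min over k of (A[1][0] + B[0][1] = -5 + 2 = -3, A[1][1] + B[1][1] = 10 + -1 = 9, A[1][2] + B[2][1] = 2 + -3 = -1) = -3 (attained at k = 0)
  C[1][2] = min over k of (A[1][0] + B[0][2] = -5 + -1 = -6, A[1][1] + B[1][2] = 10 + -2 = 8, A[1][2] + B[2][2] = 2 + 5 = 7) = -6 (attained at k = 0)
  C[2][0] = min over k of (A[2][0] + B[0][0] = -4 + -3 = -7, A[2][1] + B[1][0] = 9 + 8 = 17, A[2][2] + B[2][0] = 4 + -2 = 2) = -7 (attained at k = 0)
  C[2][1] = min over k of (A[2][0] + B[0][1] = -4 + 2 = -2, A[2][1] + B[1][1] = 9 + -1 = 8, A[2][2] + B[2][1] = 4 + -3 = 1) = -2 (attained at k = 0)
  C[2][2] = min over k of (A[2][0] + B[0][2] = -4 + -1 = -5, A[2][1] + B[1][2] = 9 + -2 = 7, A[2][2] + B[2][2] = 4 + 5 = 9) = -5 (attained at k = 0)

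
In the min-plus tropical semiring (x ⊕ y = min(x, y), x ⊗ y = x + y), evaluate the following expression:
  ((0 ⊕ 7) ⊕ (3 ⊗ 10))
((0 ⊕ 7) ⊕ (3 ⊗ 10)) = 0

Expand innermost to outermost. Recall ⊕ takes the minimum of its arguments and ⊗ takes their sum. Working out the expression ((0 ⊕ 7) ⊕ (3 ⊗ 10)) gives 0.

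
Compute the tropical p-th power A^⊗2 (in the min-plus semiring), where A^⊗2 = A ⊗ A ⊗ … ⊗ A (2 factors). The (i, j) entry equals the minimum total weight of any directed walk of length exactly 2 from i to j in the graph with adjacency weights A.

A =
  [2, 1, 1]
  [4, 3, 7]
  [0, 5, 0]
A^⊗2 =
  [1, 3, 1]
  [6, 5, 5]
  [0, 1, 0]

Each entry (A^⊗2)_ij equals the minimum over all length-2 walks i = v_0 → v_1 → … → v_2 = j of Σ_t A[v_t][v_{t+1}]. For example, for (i, j) = (0, 2) we minimise over 3 possible intermediate vertex sequences; the minimum is 1, attained along the walk 0 → 2 → 2.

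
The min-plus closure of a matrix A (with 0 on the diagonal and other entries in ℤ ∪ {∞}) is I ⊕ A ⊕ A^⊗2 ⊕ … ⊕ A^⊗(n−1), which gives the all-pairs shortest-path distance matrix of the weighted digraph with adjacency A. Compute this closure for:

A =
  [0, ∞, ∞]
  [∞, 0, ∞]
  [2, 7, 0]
Closure =
  [0, ∞, ∞]
  [∞, 0, ∞]
  [2, 7, 0]

This is the Floyd-Warshall all-pairs shortest-path computation. For each intermediate vertex k = 0, 1, …, 2, update dist[i][j] ← min(dist[i][j], dist[i][k] + dist[k][j]). The final matrix gives, for each (i, j), the minimum total weight of any directed path from i to j (possibly empty when i = j).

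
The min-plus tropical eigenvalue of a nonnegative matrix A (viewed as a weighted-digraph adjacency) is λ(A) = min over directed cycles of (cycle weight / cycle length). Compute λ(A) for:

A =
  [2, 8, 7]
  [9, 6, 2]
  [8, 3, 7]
λ(A) = 2

Enumerate directed cycles and compute their means (weight / length). Sample:
  cycle 0 → 0: weight = 2, length = 1, mean = 2/1 ≈ 2.000
  cycle 1 → 1: weight = 6, length = 1, mean = 6/1 ≈ 6.000
  cycle 2 → 2: weight = 7, length = 1, mean = 7/1 ≈ 7.000
  cycle 0 → 1 → 0: weight = 17, length = 2, mean = 17/2 ≈ 8.500
  cycle 0 → 2 → 0: weight = 15, length = 2, mean = 15/2 ≈ 7.500
  cycle 1 → 0 → 1: weight = 17, length = 2, mean = 17/2 ≈ 8.500
Minimum mean = 2.000, attained e.g. along the cycle 0 → 0 with weight 2 and length 1. So λ(A) = 2/1 = 2.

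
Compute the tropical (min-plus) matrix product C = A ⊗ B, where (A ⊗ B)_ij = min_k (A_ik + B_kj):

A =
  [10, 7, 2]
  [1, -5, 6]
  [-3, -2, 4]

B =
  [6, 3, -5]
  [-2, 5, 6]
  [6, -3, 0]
A ⊗ B =
  [5, -1, 2]
  [-7, 0, -4]
  [-4, 0, -8]

Apply the min-plus product entry-by-entry:
  C[0][0] = min over k of (A[0][0] + B[0][0] = 10 + 6 = 16, A[0][1] + B[1][0] = 7 + -2 = 5, A[0][2] + B[2][0] = 2 + 6 = 8) = 5 (attained at k = 1)
  C[0][1] = min over k of (A[0][0] + B[0][1] = 10 + 3 = 13, A[0][1] + B[1][1] = 7 + 5 = 12, A[0][2] + B[2][1] = 2 + -3 = -1) = -1 (attained at k = 2)
  C[0][2] = min over k of (A[0][0] + B[0][2] = 10 + -5 = 5, A[0][1] + B[1][2] = 7 + 6 = 13, A[0][2] + B[2][2] = 2 + 0 = 2) = 2 (attained at k = 2)
  C[1][0] = min over k of (A[1][0] + B[0][0] = 1 + 6 = 7, A[1][1] + B[1][0] = -5 + -2 = -7, A[1][2] + B[2][0] = 6 + 6 = 12) = -7 (attained at k = 1)
  C[1][1] = min over k of (A[1][0] + B[0][1] = 1 + 3 = 4, A[1][1] + B[1][1] = -5 + 5 = 0, A[1][2] + B[2][1] = 6 + -3 = 3) = 0 (attained at k = 1)
  C[1][2] = min over k of (A[1][0] + B[0][2] = 1 + -5 = -4, A[1][1] + B[1][2] = -5 + 6 = 1, A[1][2] + B[2][2] = 6 + 0 = 6) = -4 (attained at k = 0)
  C[2][0] = min over k of (A[2][0] + B[0][0] = -3 + 6 = 3, A[2][1] + B[1][0] = -2 + -2 = -4, A[2][2] + B[2][0] = 4 + 6 = 10) = -4 (attained at k = 1)
  C[2][1] = min over k of (A[2][0] + B[0][1] = -3 + 3 = 0, A[2][1] + B[1][1] = -2 + 5 = 3, A[2][2] + B[2][1] = 4 + -3 = 1) = 0 (attained at k = 0)
  C[2][2] = min over k of (A[2][0] + B[0][2] = -3 + -5 = -8, A[2][1] + B[1][2] = -2 + 6 = 4, A[2][2] + B[2][2] = 4 + 0 = 4) = -8 (attained at k = 0)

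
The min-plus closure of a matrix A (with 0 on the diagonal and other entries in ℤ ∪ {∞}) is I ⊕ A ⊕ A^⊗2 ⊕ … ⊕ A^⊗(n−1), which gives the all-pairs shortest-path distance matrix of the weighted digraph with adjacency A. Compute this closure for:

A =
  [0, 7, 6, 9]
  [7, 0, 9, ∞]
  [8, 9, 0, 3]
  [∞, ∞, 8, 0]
Closure =
  [0, 7, 6, 9]
  [7, 0, 9, 12]
  [8, 9, 0, 3]
  [16, 17, 8, 0]

This is the Floyd-Warshall all-pairs shortest-path computation. For each intermediate vertex k = 0, 1, …, 3, update dist[i][j] ← min(dist[i][j], dist[i][k] + dist[k][j]). The final matrix gives, for each (i, j), the minimum total weight of any directed path from i to j (possibly empty when i = j).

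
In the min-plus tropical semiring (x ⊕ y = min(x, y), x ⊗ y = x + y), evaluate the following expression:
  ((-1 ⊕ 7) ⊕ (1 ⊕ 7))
((-1 ⊕ 7) ⊕ (1 ⊕ 7)) = -1

Expand innermost to outermost. Recall ⊕ takes the minimum of its arguments and ⊗ takes their sum. Working out the expression ((-1 ⊕ 7) ⊕ (1 ⊕ 7)) gives -1.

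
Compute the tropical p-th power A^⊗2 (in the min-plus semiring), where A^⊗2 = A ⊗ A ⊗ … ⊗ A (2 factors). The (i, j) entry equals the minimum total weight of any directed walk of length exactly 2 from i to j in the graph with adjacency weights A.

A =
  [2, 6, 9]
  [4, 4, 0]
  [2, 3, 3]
A^⊗2 =
  [4, 8, 6]
  [2, 3, 3]
  [4, 6, 3]

Each entry (A^⊗2)_ij equals the minimum over all length-2 walks i = v_0 → v_1 → … → v_2 = j of Σ_t A[v_t][v_{t+1}]. For example, for (i, j) = (0, 2) we minimise over 3 possible intermediate vertex sequences; the minimum is 6, attained along the walk 0 → 1 → 2.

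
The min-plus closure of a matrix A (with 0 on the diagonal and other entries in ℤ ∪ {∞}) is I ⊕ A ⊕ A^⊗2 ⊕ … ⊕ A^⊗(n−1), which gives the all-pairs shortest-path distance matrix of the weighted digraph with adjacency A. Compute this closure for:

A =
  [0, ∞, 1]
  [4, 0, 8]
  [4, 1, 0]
Closure =
  [0, 2, 1]
  [4, 0, 5]
  [4, 1, 0]

This is the Floyd-Warshall all-pairs shortest-path computation. For each intermediate vertex k = 0, 1, …, 2, update dist[i][j] ← min(dist[i][j], dist[i][k] + dist[k][j]). The final matrix gives, for each (i, j), the minimum total weight of any directed path from i to j (possibly empty when i = j).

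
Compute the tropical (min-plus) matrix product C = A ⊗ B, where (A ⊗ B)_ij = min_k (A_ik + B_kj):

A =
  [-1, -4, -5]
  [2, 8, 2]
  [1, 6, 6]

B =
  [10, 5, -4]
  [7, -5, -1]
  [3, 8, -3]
A ⊗ B =
  [-2, -9, -8]
  [5, 3, -2]
  [9, 1, -3]

Apply the min-plus product entry-by-entry:
  C[0][0] = min over k of (A[0][0] + B[0][0] = -1 + 10 = 9, A[0][1] + B[1][0] = -4 + 7 = 3, A[0][2] + B[2][0] = -5 + 3 = -2) = -2 (attained at k = 2)
  C[0][1] = min over k of (A[0][0] + B[0][1] = -1 + 5 = 4, A[0][1] + B[1][1] = -4 + -5 = -9, A[0][2] + B[2][1] = -5 + 8 = 3) = -9 (attained at k = 1)
  C[0][2] = min over k of (A[0][0] + B[0][2] = -1 + -4 = -5, A[0][1] + B[1][2] = -4 + -1 = -5, A[0][2] + B[2][2] = -5 + -3 = -8) = -8 (attained at k = 2)
  C[1][0] = min over k of (A[1][0] + B[0][0] = 2 + 10 = 12, A[1][1] + B[1][0] = 8 + 7 = 15, A[1][2] + B[2][0] = 2 + 3 = 5) = 5 (attained at k = 2)
  C[1][1] = min over k of (A[1][0] + B[0][1] = 2 + 5 = 7, A[1][1] + B[1][1] = 8 + -5 = 3, A[1][2] + B[2][1] = 2 + 8 = 10) = 3 (attained at k = 1)
  C[1][2] = min over k of (A[1][0] + B[0][2] = 2 + -4 = -2, A[1][1] + B[1][2] = 8 + -1 = 7, A[1][2] + B[2][2] = 2 + -3 = -1) = -2 (attained at k = 0)
  C[2][0] = min over k of (A[2][0] + B[0][0] = 1 + 10 = 11, A[2][1] + B[1][0] = 6 + 7 = 13, A[2][2] + B[2][0] = 6 + 3 = 9) = 9 (attained at k = 2)
  C[2][1] = min over k of (A[2][0] + B[0][1] = 1 + 5 = 6, A[2][1] + B[1][1] = 6 + -5 = 1, A[2][2] + B[2][1] = 6 + 8 = 14) = 1 (attained at k = 1)
  C[2][2] = min over k of (A[2][0] + B[0][2] = 1 + -4 = -3, A[2][1] + B[1][2] = 6 + -1 = 5, A[2][2] + B[2][2] = 6 + -3 = 3) = -3 (attained at k = 0)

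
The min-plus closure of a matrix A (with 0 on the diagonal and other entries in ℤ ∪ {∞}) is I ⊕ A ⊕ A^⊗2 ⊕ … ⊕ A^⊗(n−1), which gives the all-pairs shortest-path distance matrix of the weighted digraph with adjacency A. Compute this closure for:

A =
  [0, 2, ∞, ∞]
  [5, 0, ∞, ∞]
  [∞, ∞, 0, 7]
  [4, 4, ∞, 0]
Closure =
  [0, 2, ∞, ∞]
  [5, 0, ∞, ∞]
  [11, 11, 0, 7]
  [4, 4, ∞, 0]

This is the Floyd-Warshall all-pairs shortest-path computation. For each intermediate vertex k = 0, 1, …, 3, update dist[i][j] ← min(dist[i][j], dist[i][k] + dist[k][j]). The final matrix gives, for each (i, j), the minimum total weight of any directed path from i to j (possibly empty when i = j).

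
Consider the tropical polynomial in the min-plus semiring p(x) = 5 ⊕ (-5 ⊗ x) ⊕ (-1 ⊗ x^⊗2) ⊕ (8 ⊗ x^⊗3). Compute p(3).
p(3) = -2

A tropical monomial a ⊗ x^⊗i evaluates to a + i · x. Evaluating each term at x = 3:
  Term 0 contributes 5 + 0 · 3 = 5
  Term 1 contributes -5 + 1 · 3 = -2
  Term 2 contributes -1 + 2 · 3 = 5
  Term 3 contributes 8 + 3 · 3 = 17
p(3) = ⊕ of these = min[5, -2, 5, 17] = -2.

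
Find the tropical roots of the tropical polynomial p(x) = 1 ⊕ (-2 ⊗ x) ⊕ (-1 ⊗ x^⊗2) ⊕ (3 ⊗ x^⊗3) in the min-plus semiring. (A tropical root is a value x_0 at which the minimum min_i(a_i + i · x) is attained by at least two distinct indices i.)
Roots: {-4, -1, 3}

Each tropical root is a break point of the lower envelope of the lines y = a_i + i · x (there are 4 lines, with slopes 0, 1, ..., 3). Only the lines that attain the minimum somewhere contribute to roots; other lines are dominated. Here the surviving (envelope) indices are i = 3, i = 2, i = 1, i = 0.
Intersections between consecutive envelope lines give the roots: for adjacent envelope indices i < j the intersection is x = (a_i − a_j) / (j − i). Reading off the sorted break points: {-4, -1, 3}.
Verification: at each break x_0, at least two indices attain the minimum of min_i(a_i + i · x_0).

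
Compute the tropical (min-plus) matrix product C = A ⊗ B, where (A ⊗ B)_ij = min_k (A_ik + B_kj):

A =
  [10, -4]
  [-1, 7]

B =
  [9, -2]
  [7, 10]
A ⊗ B =
  [3, 6]
  [8, -3]

Apply the min-plus product entry-by-entry:
  C[0][0] = min over k of (A[0][0] + B[0][0] = 10 + 9 = 19, A[0][1] + B[1][0] = -4 + 7 = 3) = 3 (attained at k = 1)
  C[0][1] = min over k of (A[0][0] + B[0][1] = 10 + -2 = 8, A[0][1] + B[1][1] = -4 + 10 = 6) = 6 (attained at k = 1)
  C[1][0] = min over k of (A[1][0] + B[0][0] = -1 + 9 = 8, A[1][1] + B[1][0] = 7 + 7 = 14) = 8 (attained at k = 0)
  C[1][1] = min over k of (A[1][0] + B[0][1] = -1 + -2 = -3, A[1][1] + B[1][1] = 7 + 10 = 17) = -3 (attained at k = 0)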